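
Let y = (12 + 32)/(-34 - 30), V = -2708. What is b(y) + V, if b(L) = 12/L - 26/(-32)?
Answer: -479537/176 ≈ -2724.6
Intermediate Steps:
y = -11/16 (y = 44/(-64) = 44*(-1/64) = -11/16 ≈ -0.68750)
b(L) = 13/16 + 12/L (b(L) = 12/L - 26*(-1/32) = 12/L + 13/16 = 13/16 + 12/L)
b(y) + V = (13/16 + 12/(-11/16)) - 2708 = (13/16 + 12*(-16/11)) - 2708 = (13/16 - 192/11) - 2708 = -2929/176 - 2708 = -479537/176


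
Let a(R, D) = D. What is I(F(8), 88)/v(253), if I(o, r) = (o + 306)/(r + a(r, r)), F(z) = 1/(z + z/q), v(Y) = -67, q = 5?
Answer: -14693/566016 ≈ -0.025959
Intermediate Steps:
F(z) = 5/(6*z) (F(z) = 1/(z + z/5) = 1/(6*z/5) = 5/(6*z))
I(o, r) = (306 + o)/(2*r) (I(o, r) = (o + 306)/(r + r) = (306 + o)/((2*r)) = (306 + o)*(1/(2*r)) = (306 + o)/(2*r))
I(F(8), 88)/v(253) = ((1/2)*(306 + (5/6)/8)/88)/(-67) = ((1/2)*(1/88)*(306 + (5/6)*(1/8)))*(-1/67) = ((1/2)*(1/88)*(306 + 5/48))*(-1/67) = ((1/2)*(1/88)*(14693/48))*(-1/67) = (14693/8448)*(-1/67) = -14693/566016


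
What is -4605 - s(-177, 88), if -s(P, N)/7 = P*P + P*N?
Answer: 105666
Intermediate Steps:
s(P, N) = -7*P**2 - 7*N*P (s(P, N) = -7*(P*P + P*N) = -7*(P**2 + N*P) = -7*P**2 - 7*N*P)
-4605 - s(-177, 88) = -4605 - (-7)*(-177)*(88 - 177) = -4605 - (-7)*(-177)*(-89) = -4605 - 1*(-110271) = -4605 + 110271 = 105666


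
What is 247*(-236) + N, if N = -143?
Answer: -58435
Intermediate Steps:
247*(-236) + N = 247*(-236) - 143 = -58292 - 143 = -58435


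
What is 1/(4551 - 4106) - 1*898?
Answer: -399609/445 ≈ -898.00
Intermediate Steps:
1/(4551 - 4106) - 1*898 = 1/445 - 898 = -399609/445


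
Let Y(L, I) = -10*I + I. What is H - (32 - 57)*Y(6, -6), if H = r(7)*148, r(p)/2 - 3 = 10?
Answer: 5198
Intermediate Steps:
r(p) = 26 (r(p) = 6 + 2*10 = 6 + 20 = 26)
Y(L, I) = -9*I
H = 3848 (H = 26*148 = 3848)
H - (32 - 57)*Y(6, -6) = 3848 - (32 - 57)*(-9*(-6)) = 3848 - (-25)*54 = 3848 - 1*(-1350) = 3848 + 1350 = 5198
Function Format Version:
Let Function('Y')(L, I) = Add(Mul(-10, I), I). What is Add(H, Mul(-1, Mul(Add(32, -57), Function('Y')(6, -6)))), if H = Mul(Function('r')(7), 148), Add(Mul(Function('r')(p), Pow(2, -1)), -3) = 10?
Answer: 5198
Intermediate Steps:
Function('r')(p) = 26 (Function('r')(p) = Add(6, Mul(2, 10)) = Add(6, 20) = 26)
Function('Y')(L, I) = Mul(-9, I)
H = 3848 (H = Mul(26, 148) = 3848)
Add(H, Mul(-1, Mul(Add(32, -57), Function('Y')(6, -6)))) = Add(3848, Mul(-1, Mul(Add(32, -57), Mul(-9, -6)))) = Add(3848, Mul(-1, Mul(-25, 54))) = Add(3848, Mul(-1, -1350)) = Add(3848, 1350) = 5198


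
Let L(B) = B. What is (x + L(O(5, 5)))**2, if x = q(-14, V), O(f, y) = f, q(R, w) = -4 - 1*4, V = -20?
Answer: 9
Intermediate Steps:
q(R, w) = -8 (q(R, w) = -4 - 4 = -8)
x = -8
(x + L(O(5, 5)))**2 = (-8 + 5)**2 = (-3)**2 = 9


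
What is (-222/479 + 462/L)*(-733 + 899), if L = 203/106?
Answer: 555211236/13891 ≈ 39969.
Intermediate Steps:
L = 203/106 (L = 203*(1/106) = 203/106 ≈ 1.9151)
(-222/479 + 462/L)*(-733 + 899) = (-222/479 + 462/(203/106))*(-733 + 899) = (-222*1/479 + 462*(106/203))*166 = (-222/479 + 6996/29)*166 = (3344646/13891)*166 = 555211236/13891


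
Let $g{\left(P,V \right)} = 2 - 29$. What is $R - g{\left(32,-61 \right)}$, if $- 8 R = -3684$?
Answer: $\frac{975}{2} \approx 487.5$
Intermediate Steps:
$g{\left(P,V \right)} = -27$
$R = \frac{921}{2}$ ($R = \left(- \frac{1}{8}\right) \left(-3684\right) = \frac{921}{2} \approx 460.5$)
$R - g{\left(32,-61 \right)} = \frac{921}{2} - -27 = \frac{921}{2} + 27 = \frac{975}{2}$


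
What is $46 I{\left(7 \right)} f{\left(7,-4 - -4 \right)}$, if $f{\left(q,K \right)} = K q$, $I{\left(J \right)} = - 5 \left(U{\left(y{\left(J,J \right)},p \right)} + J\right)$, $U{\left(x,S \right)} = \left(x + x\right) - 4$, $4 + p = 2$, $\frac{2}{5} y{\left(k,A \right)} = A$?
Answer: $0$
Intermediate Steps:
$y{\left(k,A \right)} = \frac{5 A}{2}$
$p = -2$ ($p = -4 + 2 = -2$)
$U{\left(x,S \right)} = -4 + 2 x$ ($U{\left(x,S \right)} = 2 x - 4 = -4 + 2 x$)
$I{\left(J \right)} = 20 - 30 J$ ($I{\left(J \right)} = - 5 \left(\left(-4 + 2 \frac{5 J}{2}\right) + J\right) = - 5 \left(\left(-4 + 5 J\right) + J\right) = - 5 \left(-4 + 6 J\right) = 20 - 30 J$)
$46 I{\left(7 \right)} f{\left(7,-4 - -4 \right)} = 46 \left(20 - 210\right) \left(-4 - -4\right) 7 = 46 \left(20 - 210\right) \left(-4 + 4\right) 7 = 46 \left(-190\right) 0 \cdot 7 = \left(-8740\right) 0 = 0$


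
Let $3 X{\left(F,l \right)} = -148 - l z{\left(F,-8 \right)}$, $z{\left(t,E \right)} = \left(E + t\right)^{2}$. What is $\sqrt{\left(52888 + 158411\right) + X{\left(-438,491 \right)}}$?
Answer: $i \sqrt{32344669} \approx 5687.2 i$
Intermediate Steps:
$X{\left(F,l \right)} = - \frac{148}{3} - \frac{l \left(-8 + F\right)^{2}}{3}$ ($X{\left(F,l \right)} = \frac{-148 - l \left(-8 + F\right)^{2}}{3} = - \frac{148}{3} - \frac{l \left(-8 + F\right)^{2}}{3}$)
$\sqrt{\left(52888 + 158411\right) + X{\left(-438,491 \right)}} = \sqrt{\left(52888 + 158411\right) - \left(\frac{148}{3} + \frac{491 \left(-8 - 438\right)^{2}}{3}\right)} = \sqrt{211299 - \left(\frac{148}{3} + \frac{491 \left(-446\right)^{2}}{3}\right)} = \sqrt{211299 - \left(\frac{148}{3} + \frac{491}{3} \cdot 198916\right)} = \sqrt{211299 - 32555968} = \sqrt{-32344669} = i \sqrt{32344669}$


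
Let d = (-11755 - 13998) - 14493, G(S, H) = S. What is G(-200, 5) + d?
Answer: -40446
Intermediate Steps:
d = -40246 (d = -25753 - 14493 = -40246)
G(-200, 5) + d = -200 - 40246 = -40446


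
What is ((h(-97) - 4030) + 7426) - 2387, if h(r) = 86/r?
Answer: 97787/97 ≈ 1008.1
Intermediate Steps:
((h(-97) - 4030) + 7426) - 2387 = ((86/(-97) - 4030) + 7426) - 2387 = ((86*(-1/97) - 4030) + 7426) - 2387 = ((-86/97 - 4030) + 7426) - 2387 = (-390996/97 + 7426) - 2387 = 329326/97 - 2387 = 97787/97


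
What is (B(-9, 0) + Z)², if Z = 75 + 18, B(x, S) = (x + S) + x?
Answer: 5625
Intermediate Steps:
B(x, S) = S + 2*x (B(x, S) = (S + x) + x = S + 2*x)
Z = 93
(B(-9, 0) + Z)² = ((0 + 2*(-9)) + 93)² = ((0 - 18) + 93)² = (-18 + 93)² = 75² = 5625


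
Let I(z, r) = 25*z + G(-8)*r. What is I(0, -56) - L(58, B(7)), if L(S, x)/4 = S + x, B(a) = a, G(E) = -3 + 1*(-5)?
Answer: 188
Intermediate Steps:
G(E) = -8 (G(E) = -3 - 5 = -8)
L(S, x) = 4*S + 4*x (L(S, x) = 4*(S + x) = 4*S + 4*x)
I(z, r) = -8*r + 25*z (I(z, r) = 25*z - 8*r = -8*r + 25*z)
I(0, -56) - L(58, B(7)) = (-8*(-56) + 25*0) - (4*58 + 4*7) = (448 + 0) - (232 + 28) = 448 - 1*260 = 448 - 260 = 188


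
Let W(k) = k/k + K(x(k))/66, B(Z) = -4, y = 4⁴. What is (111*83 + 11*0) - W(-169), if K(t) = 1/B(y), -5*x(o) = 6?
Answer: 2431969/264 ≈ 9212.0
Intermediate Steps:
y = 256
x(o) = -6/5 (x(o) = -⅕*6 = -6/5)
K(t) = -¼ (K(t) = 1/(-4) = -¼)
W(k) = 263/264 (W(k) = k/k - ¼/66 = 1 - ¼*1/66 = 1 - 1/264 = 263/264)
(111*83 + 11*0) - W(-169) = (111*83 + 11*0) - 1*263/264 = (9213 + 0) - 263/264 = 9213 - 263/264 = 2431969/264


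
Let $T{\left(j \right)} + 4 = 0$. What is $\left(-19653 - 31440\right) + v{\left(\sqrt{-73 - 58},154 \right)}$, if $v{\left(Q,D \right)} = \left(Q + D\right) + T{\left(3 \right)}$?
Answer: $-50943 + i \sqrt{131} \approx -50943.0 + 11.446 i$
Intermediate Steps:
$T{\left(j \right)} = -4$ ($T{\left(j \right)} = -4 + 0 = -4$)
$v{\left(Q,D \right)} = -4 + D + Q$ ($v{\left(Q,D \right)} = \left(Q + D\right) - 4 = \left(D + Q\right) - 4 = -4 + D + Q$)
$\left(-19653 - 31440\right) + v{\left(\sqrt{-73 - 58},154 \right)} = \left(-19653 - 31440\right) + \left(-4 + 154 + \sqrt{-73 - 58}\right) = -51093 + \left(-4 + 154 + \sqrt{-131}\right) = -51093 + \left(-4 + 154 + i \sqrt{131}\right) = -51093 + \left(150 + i \sqrt{131}\right) = -50943 + i \sqrt{131}$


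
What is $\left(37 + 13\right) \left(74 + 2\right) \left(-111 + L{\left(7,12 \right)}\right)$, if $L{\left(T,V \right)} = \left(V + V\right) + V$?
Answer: $-285000$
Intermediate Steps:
$L{\left(T,V \right)} = 3 V$ ($L{\left(T,V \right)} = 2 V + V = 3 V$)
$\left(37 + 13\right) \left(74 + 2\right) \left(-111 + L{\left(7,12 \right)}\right) = \left(37 + 13\right) \left(74 + 2\right) \left(-111 + 3 \cdot 12\right) = 50 \cdot 76 \left(-111 + 36\right) = 3800 \left(-75\right) = -285000$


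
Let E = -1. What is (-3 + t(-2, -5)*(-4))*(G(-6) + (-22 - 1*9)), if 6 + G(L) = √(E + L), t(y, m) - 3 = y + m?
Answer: -481 + 13*I*√7 ≈ -481.0 + 34.395*I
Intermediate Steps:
t(y, m) = 3 + m + y (t(y, m) = 3 + (y + m) = 3 + (m + y) = 3 + m + y)
G(L) = -6 + √(-1 + L)
(-3 + t(-2, -5)*(-4))*(G(-6) + (-22 - 1*9)) = (-3 + (3 - 5 - 2)*(-4))*((-6 + √(-1 - 6)) + (-22 - 1*9)) = (-3 - 4*(-4))*((-6 + √(-7)) + (-22 - 9)) = (-3 + 16)*((-6 + I*√7) - 31) = 13*(-37 + I*√7) = -481 + 13*I*√7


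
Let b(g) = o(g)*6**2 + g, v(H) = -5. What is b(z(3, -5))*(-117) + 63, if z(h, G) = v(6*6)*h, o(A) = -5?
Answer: 22878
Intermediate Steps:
z(h, G) = -5*h
b(g) = -180 + g (b(g) = -5*6**2 + g = -5*36 + g = -180 + g)
b(z(3, -5))*(-117) + 63 = (-180 - 5*3)*(-117) + 63 = (-180 - 15)*(-117) + 63 = -195*(-117) + 63 = 22815 + 63 = 22878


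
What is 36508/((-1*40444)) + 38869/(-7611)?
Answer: -462470056/76954821 ≈ -6.0096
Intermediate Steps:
36508/((-1*40444)) + 38869/(-7611) = 36508/(-40444) + 38869*(-1/7611) = 36508*(-1/40444) - 38869/7611 = -9127/10111 - 38869/7611 = -462470056/76954821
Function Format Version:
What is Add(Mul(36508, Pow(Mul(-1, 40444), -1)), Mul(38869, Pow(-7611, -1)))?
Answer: Rational(-462470056, 76954821) ≈ -6.0096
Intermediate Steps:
Add(Mul(36508, Pow(Mul(-1, 40444), -1)), Mul(38869, Pow(-7611, -1))) = Add(Mul(36508, Pow(-40444, -1)), Mul(38869, Rational(-1, 7611))) = Add(Mul(36508, Rational(-1, 40444)), Rational(-38869, 7611)) = Add(Rational(-9127, 10111), Rational(-38869, 7611)) = Rational(-462470056, 76954821)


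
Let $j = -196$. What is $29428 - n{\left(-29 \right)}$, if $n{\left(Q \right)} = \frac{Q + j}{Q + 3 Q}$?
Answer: $\frac{3413423}{116} \approx 29426.0$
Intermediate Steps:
$n{\left(Q \right)} = \frac{-196 + Q}{4 Q}$ ($n{\left(Q \right)} = \frac{Q - 196}{Q + 3 Q} = \frac{-196 + Q}{4 Q}$)
$29428 - n{\left(-29 \right)} = 29428 - \frac{-196 - 29}{4 \left(-29\right)} = 29428 - \frac{1}{4} \left(- \frac{1}{29}\right) \left(-225\right) = 29428 - \frac{225}{116} = \frac{3413423}{116}$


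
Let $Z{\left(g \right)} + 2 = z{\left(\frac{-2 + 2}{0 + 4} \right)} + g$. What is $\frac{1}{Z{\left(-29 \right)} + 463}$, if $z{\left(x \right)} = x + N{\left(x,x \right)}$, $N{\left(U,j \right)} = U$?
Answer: $\frac{1}{432} \approx 0.0023148$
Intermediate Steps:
$z{\left(x \right)} = 2 x$ ($z{\left(x \right)} = x + x = 2 x$)
$Z{\left(g \right)} = -2 + g$ ($Z{\left(g \right)} = -2 + \left(2 \frac{-2 + 2}{0 + 4} + g\right) = -2 + \left(2 \cdot \frac{0}{4} + g\right) = -2 + \left(2 \cdot 0 \cdot \frac{1}{4} + g\right) = -2 + \left(2 \cdot 0 + g\right) = -2 + \left(0 + g\right) = -2 + g$)
$\frac{1}{Z{\left(-29 \right)} + 463} = \frac{1}{\left(-2 - 29\right) + 463} = \frac{1}{-31 + 463} = \frac{1}{432}$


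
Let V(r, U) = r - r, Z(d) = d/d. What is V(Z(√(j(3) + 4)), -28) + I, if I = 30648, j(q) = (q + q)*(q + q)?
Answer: 30648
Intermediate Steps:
j(q) = 4*q² (j(q) = (2*q)*(2*q) = 4*q²)
Z(d) = 1
V(r, U) = 0
V(Z(√(j(3) + 4)), -28) + I = 0 + 30648 = 30648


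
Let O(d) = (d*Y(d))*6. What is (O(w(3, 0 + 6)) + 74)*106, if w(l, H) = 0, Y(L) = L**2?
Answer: 7844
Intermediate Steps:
O(d) = 6*d**3 (O(d) = (d*d**2)*6 = d**3*6 = 6*d**3)
(O(w(3, 0 + 6)) + 74)*106 = (6*0**3 + 74)*106 = (6*0 + 74)*106 = (0 + 74)*106 = 74*106 = 7844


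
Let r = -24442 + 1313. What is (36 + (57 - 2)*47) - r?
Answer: 25750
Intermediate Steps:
r = -23129
(36 + (57 - 2)*47) - r = (36 + (57 - 2)*47) - 1*(-23129) = (36 + 55*47) + 23129 = (36 + 2585) + 23129 = 2621 + 23129 = 25750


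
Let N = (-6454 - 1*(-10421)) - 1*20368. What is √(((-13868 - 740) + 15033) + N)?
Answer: 2*I*√3994 ≈ 126.4*I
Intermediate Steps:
N = -16401 (N = (-6454 + 10421) - 20368 = 3967 - 20368 = -16401)
√(((-13868 - 740) + 15033) + N) = √(((-13868 - 740) + 15033) - 16401) = √((-14608 + 15033) - 16401) = √(425 - 16401) = √(-15976) = 2*I*√3994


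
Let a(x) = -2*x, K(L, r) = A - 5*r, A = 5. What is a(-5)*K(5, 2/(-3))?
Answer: 250/3 ≈ 83.333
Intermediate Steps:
K(L, r) = 5 - 5*r
a(-5)*K(5, 2/(-3)) = (-2*(-5))*(5 - 10/(-3)) = 10*(5 - 10*(-1)/3) = 10*(5 - 5*(-⅔)) = 10*(5 + 10/3) = 10*(25/3) = 250/3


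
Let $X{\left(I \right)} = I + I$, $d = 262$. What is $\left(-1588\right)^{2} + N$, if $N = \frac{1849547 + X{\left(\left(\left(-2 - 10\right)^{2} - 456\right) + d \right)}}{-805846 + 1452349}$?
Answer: $\frac{1630316910679}{646503} \approx 2.5217 \cdot 10^{6}$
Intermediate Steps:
$X{\left(I \right)} = 2 I$
$N = \frac{1849447}{646503}$ ($N = \frac{1849547 + 2 \left(\left(\left(-2 - 10\right)^{2} - 456\right) + 262\right)}{-805846 + 1452349} = \frac{1849547 + 2 \left(\left(\left(-12\right)^{2} - 456\right) + 262\right)}{646503} = \left(1849547 + 2 \left(\left(144 - 456\right) + 262\right)\right) \frac{1}{646503} = \left(1849547 + 2 \left(-312 + 262\right)\right) \frac{1}{646503} = \left(1849547 + 2 \left(-50\right)\right) \frac{1}{646503} = \left(1849547 - 100\right) \frac{1}{646503} = 1849447 \cdot \frac{1}{646503} = \frac{1849447}{646503} \approx 2.8607$)
$\left(-1588\right)^{2} + N = \left(-1588\right)^{2} + \frac{1849447}{646503} = 2521744 + \frac{1849447}{646503} = \frac{1630316910679}{646503}$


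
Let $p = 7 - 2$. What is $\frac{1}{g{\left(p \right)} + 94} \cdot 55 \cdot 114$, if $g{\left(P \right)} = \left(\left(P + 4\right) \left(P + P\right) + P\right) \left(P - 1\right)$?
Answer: $\frac{1045}{79} \approx 13.228$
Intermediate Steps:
$p = 5$
$g{\left(P \right)} = \left(-1 + P\right) \left(P + 2 P \left(4 + P\right)\right)$ ($g{\left(P \right)} = \left(\left(4 + P\right) 2 P + P\right) \left(-1 + P\right) = \left(2 P \left(4 + P\right) + P\right) \left(-1 + P\right) = \left(P + 2 P \left(4 + P\right)\right) \left(-1 + P\right) = \left(-1 + P\right) \left(P + 2 P \left(4 + P\right)\right)$)
$\frac{1}{g{\left(p \right)} + 94} \cdot 55 \cdot 114 = \frac{1}{5 \left(-9 + 2 \cdot 5^{2} + 7 \cdot 5\right) + 94} \cdot 55 \cdot 114 = \frac{1}{5 \left(-9 + 2 \cdot 25 + 35\right) + 94} \cdot 55 \cdot 114 = \frac{1}{5 \left(-9 + 50 + 35\right) + 94} \cdot 55 \cdot 114 = \frac{1}{5 \cdot 76 + 94} \cdot 55 \cdot 114 = \frac{1}{380 + 94} \cdot 55 \cdot 114 = \frac{1}{474} \cdot 55 \cdot 114 = \frac{55}{474} \cdot 114 = \frac{1045}{79}$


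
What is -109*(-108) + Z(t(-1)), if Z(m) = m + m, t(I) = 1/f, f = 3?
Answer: 35318/3 ≈ 11773.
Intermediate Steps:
t(I) = ⅓ (t(I) = 1/3 = ⅓)
Z(m) = 2*m
-109*(-108) + Z(t(-1)) = -109*(-108) + 2*(⅓) = 11772 + ⅔ = 35318/3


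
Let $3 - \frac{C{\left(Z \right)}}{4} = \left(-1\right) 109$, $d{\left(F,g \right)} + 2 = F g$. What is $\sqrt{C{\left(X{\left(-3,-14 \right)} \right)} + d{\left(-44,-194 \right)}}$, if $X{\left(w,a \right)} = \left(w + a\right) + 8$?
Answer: $3 \sqrt{998} \approx 94.773$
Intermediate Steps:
$X{\left(w,a \right)} = 8 + a + w$ ($X{\left(w,a \right)} = \left(a + w\right) + 8 = 8 + a + w$)
$d{\left(F,g \right)} = -2 + F g$
$C{\left(Z \right)} = 448$ ($C{\left(Z \right)} = 12 - 4 \left(\left(-1\right) 109\right) = 12 - -436 = 12 + 436 = 448$)
$\sqrt{C{\left(X{\left(-3,-14 \right)} \right)} + d{\left(-44,-194 \right)}} = \sqrt{448 - -8534} = \sqrt{448 + \left(-2 + 8536\right)} = \sqrt{448 + 8534} = \sqrt{8982} = 3 \sqrt{998}$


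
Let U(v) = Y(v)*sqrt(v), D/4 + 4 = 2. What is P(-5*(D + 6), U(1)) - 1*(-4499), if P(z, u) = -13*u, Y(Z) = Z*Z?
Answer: 4486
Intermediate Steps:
D = -8 (D = -16 + 4*2 = -16 + 8 = -8)
Y(Z) = Z**2
U(v) = v**(5/2) (U(v) = v**2*sqrt(v) = v**(5/2))
P(-5*(D + 6), U(1)) - 1*(-4499) = -13*1**(5/2) - 1*(-4499) = -13*1 + 4499 = -13 + 4499 = 4486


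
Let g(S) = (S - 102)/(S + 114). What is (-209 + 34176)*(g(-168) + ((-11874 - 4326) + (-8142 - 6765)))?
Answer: -1056441634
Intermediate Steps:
g(S) = (-102 + S)/(114 + S)
(-209 + 34176)*(g(-168) + ((-11874 - 4326) + (-8142 - 6765))) = (-209 + 34176)*((-102 - 168)/(114 - 168) + ((-11874 - 4326) + (-8142 - 6765))) = 33967*(-270/(-54) + (-16200 - 14907)) = 33967*(-1/54*(-270) - 31107) = 33967*(5 - 31107) = 33967*(-31102) = -1056441634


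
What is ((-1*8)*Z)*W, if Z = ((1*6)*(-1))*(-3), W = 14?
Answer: -2016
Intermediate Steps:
Z = 18 (Z = (6*(-1))*(-3) = -6*(-3) = 18)
((-1*8)*Z)*W = (-1*8*18)*14 = -8*18*14 = -144*14 = -2016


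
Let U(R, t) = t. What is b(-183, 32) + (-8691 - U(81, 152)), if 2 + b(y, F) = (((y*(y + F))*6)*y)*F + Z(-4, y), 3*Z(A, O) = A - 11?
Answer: -970921938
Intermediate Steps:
Z(A, O) = -11/3 + A/3 (Z(A, O) = (A - 11)/3 = (-11 + A)/3 = -11/3 + A/3)
b(y, F) = -7 + 6*F*y²*(F + y) (b(y, F) = -2 + ((((y*(y + F))*6)*y)*F + (-11/3 + (⅓)*(-4))) = -2 + ((((y*(F + y))*6)*y)*F + (-11/3 - 4/3)) = -2 + (((6*y*(F + y))*y)*F - 5) = -2 + ((6*y²*(F + y))*F - 5) = -2 + (6*F*y²*(F + y) - 5) = -2 + (-5 + 6*F*y²*(F + y)) = -7 + 6*F*y²*(F + y))
b(-183, 32) + (-8691 - U(81, 152)) = (-7 + 6*32*(-183)³ + 6*32²*(-183)²) + (-8691 - 1*152) = (-7 + 6*32*(-6128487) + 6*1024*33489) + (-8691 - 152) = (-7 - 1176669504 + 205756416) - 8843 = -970913095 - 8843 = -970921938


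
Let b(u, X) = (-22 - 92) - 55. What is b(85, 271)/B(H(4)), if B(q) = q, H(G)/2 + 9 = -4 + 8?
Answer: 169/10 ≈ 16.900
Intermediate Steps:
H(G) = -10 (H(G) = -18 + 2*(-4 + 8) = -18 + 2*4 = -18 + 8 = -10)
b(u, X) = -169 (b(u, X) = -114 - 55 = -169)
b(85, 271)/B(H(4)) = -169/(-10) = -169*(-⅒) = 169/10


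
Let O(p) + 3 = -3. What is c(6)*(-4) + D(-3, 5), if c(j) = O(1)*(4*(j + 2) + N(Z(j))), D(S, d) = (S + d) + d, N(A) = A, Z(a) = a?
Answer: 919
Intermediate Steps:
O(p) = -6 (O(p) = -3 - 3 = -6)
D(S, d) = S + 2*d
c(j) = -48 - 30*j (c(j) = -6*(4*(j + 2) + j) = -6*(4*(2 + j) + j) = -6*((8 + 4*j) + j) = -6*(8 + 5*j) = -48 - 30*j)
c(6)*(-4) + D(-3, 5) = (-48 - 30*6)*(-4) + (-3 + 2*5) = (-48 - 180)*(-4) + (-3 + 10) = -228*(-4) + 7 = 912 + 7 = 919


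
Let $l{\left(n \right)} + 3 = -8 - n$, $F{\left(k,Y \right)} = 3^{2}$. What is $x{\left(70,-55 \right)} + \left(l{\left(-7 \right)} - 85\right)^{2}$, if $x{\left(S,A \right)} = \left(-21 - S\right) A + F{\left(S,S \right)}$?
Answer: $12935$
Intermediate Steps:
$F{\left(k,Y \right)} = 9$
$l{\left(n \right)} = -11 - n$ ($l{\left(n \right)} = -3 - \left(8 + n\right) = -11 - n$)
$x{\left(S,A \right)} = 9 + A \left(-21 - S\right)$ ($x{\left(S,A \right)} = \left(-21 - S\right) A + 9 = A \left(-21 - S\right) + 9 = 9 + A \left(-21 - S\right)$)
$x{\left(70,-55 \right)} + \left(l{\left(-7 \right)} - 85\right)^{2} = \left(9 - -1155 - \left(-55\right) 70\right) + \left(\left(-11 - -7\right) - 85\right)^{2} = \left(9 + 1155 + 3850\right) + \left(\left(-11 + 7\right) - 85\right)^{2} = 5014 + \left(-4 - 85\right)^{2} = 5014 + \left(-89\right)^{2} = 5014 + 7921 = 12935$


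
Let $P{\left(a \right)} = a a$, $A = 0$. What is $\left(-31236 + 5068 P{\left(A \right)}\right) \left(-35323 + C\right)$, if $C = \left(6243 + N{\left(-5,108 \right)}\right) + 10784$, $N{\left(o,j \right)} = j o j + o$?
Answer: $2393333556$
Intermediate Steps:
$N{\left(o,j \right)} = o + o j^{2}$ ($N{\left(o,j \right)} = o j^{2} + o = o + o j^{2}$)
$P{\left(a \right)} = a^{2}$
$C = -41298$ ($C = \left(6243 - 5 \left(1 + 108^{2}\right)\right) + 10784 = \left(6243 - 5 \left(1 + 11664\right)\right) + 10784 = \left(6243 - 58325\right) + 10784 = -52082 + 10784 = -41298$)
$\left(-31236 + 5068 P{\left(A \right)}\right) \left(-35323 + C\right) = \left(-31236 + 5068 \cdot 0^{2}\right) \left(-35323 - 41298\right) = \left(-31236 + 5068 \cdot 0\right) \left(-76621\right) = \left(-31236 + 0\right) \left(-76621\right) = \left(-31236\right) \left(-76621\right) = 2393333556$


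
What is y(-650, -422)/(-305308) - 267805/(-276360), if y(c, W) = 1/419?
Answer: 1712935023475/1767654550536 ≈ 0.96904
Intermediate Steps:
y(c, W) = 1/419
y(-650, -422)/(-305308) - 267805/(-276360) = (1/419)/(-305308) - 267805/(-276360) = (1/419)*(-1/305308) - 267805*(-1/276360) = -1/127924052 + 53561/55272 = 1712935023475/1767654550536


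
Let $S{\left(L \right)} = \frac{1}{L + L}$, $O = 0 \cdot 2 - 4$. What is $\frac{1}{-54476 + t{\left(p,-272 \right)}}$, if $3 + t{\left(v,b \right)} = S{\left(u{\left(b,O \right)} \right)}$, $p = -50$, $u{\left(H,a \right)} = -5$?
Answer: $- \frac{10}{544791} \approx -1.8356 \cdot 10^{-5}$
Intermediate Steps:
$O = -4$ ($O = 0 - 4 = -4$)
$S{\left(L \right)} = \frac{1}{2 L}$
$t{\left(v,b \right)} = - \frac{31}{10}$ ($t{\left(v,b \right)} = -3 + \frac{1}{2 \left(-5\right)} = -3 + \frac{1}{2} \left(- \frac{1}{5}\right) = -3 - \frac{1}{10} = - \frac{31}{10}$)
$\frac{1}{-54476 + t{\left(p,-272 \right)}} = \frac{1}{-54476 - \frac{31}{10}} = \frac{1}{- \frac{544791}{10}} = - \frac{10}{544791}$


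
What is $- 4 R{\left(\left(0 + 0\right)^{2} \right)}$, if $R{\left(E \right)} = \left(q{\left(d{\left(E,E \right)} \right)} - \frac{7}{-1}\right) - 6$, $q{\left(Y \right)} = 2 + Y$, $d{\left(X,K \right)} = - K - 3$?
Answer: $0$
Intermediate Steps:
$d{\left(X,K \right)} = -3 - K$
$R{\left(E \right)} = - E$ ($R{\left(E \right)} = \left(\left(2 - \left(3 + E\right)\right) - \frac{7}{-1}\right) - 6 = \left(\left(-1 - E\right) - -7\right) - 6 = \left(\left(-1 - E\right) + 7\right) - 6 = \left(6 - E\right) - 6 = - E$)
$- 4 R{\left(\left(0 + 0\right)^{2} \right)} = - 4 \left(- \left(0 + 0\right)^{2}\right) = - 4 \left(- 0^{2}\right) = - 4 \left(\left(-1\right) 0\right) = \left(-4\right) 0 = 0$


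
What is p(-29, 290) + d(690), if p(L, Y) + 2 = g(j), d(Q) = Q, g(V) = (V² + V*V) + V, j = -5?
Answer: 733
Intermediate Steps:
g(V) = V + 2*V² (g(V) = (V² + V²) + V = 2*V² + V = V + 2*V²)
p(L, Y) = 43 (p(L, Y) = -2 - 5*(1 + 2*(-5)) = -2 - 5*(1 - 10) = -2 - 5*(-9) = -2 + 45 = 43)
p(-29, 290) + d(690) = 43 + 690 = 733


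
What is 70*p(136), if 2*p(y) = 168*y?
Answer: 799680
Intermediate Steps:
p(y) = 84*y (p(y) = (168*y)/2 = 84*y)
70*p(136) = 70*(84*136) = 70*11424 = 799680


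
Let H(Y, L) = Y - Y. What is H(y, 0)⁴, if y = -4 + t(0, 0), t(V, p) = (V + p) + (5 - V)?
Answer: 0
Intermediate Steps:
t(V, p) = 5 + p
y = 1 (y = -4 + (5 + 0) = -4 + 5 = 1)
H(Y, L) = 0
H(y, 0)⁴ = 0⁴ = 0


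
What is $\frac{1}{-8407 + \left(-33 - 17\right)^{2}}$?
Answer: $- \frac{1}{5907} \approx -0.00016929$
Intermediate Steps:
$\frac{1}{-8407 + \left(-33 - 17\right)^{2}} = \frac{1}{-8407 + \left(-50\right)^{2}} = \frac{1}{-8407 + 2500} = \frac{1}{-5907} = - \frac{1}{5907}$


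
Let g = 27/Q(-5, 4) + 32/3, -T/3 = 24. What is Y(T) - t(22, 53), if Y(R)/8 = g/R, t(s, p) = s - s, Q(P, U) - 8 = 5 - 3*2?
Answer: -305/189 ≈ -1.6138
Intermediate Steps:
T = -72 (T = -3*24 = -72)
Q(P, U) = 7 (Q(P, U) = 8 + (5 - 3*2) = 8 + (5 - 6) = 8 - 1 = 7)
t(s, p) = 0
g = 305/21 (g = 27/7 + 32/3 = 305/21 ≈ 14.524)
Y(R) = 2440/(21*R) (Y(R) = 8*(305/(21*R)) = 2440/(21*R))
Y(T) - t(22, 53) = (2440/21)/(-72) - 1*0 = (2440/21)*(-1/72) + 0 = -305/189 + 0 = -305/189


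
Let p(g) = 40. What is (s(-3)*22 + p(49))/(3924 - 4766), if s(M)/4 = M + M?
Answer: 244/421 ≈ 0.57957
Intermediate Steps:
s(M) = 8*M (s(M) = 4*(M + M) = 4*(2*M) = 8*M)
(s(-3)*22 + p(49))/(3924 - 4766) = ((8*(-3))*22 + 40)/(3924 - 4766) = (-24*22 + 40)/(-842) = (-528 + 40)*(-1/842) = -488*(-1/842) = 244/421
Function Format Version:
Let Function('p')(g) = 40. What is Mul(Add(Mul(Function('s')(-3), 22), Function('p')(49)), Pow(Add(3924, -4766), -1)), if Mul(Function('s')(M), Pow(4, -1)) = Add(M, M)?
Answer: Rational(244, 421) ≈ 0.57957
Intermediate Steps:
Function('s')(M) = Mul(8, M) (Function('s')(M) = Mul(4, Add(M, M)) = Mul(4, Mul(2, M)) = Mul(8, M))
Mul(Add(Mul(Function('s')(-3), 22), Function('p')(49)), Pow(Add(3924, -4766), -1)) = Mul(Add(Mul(Mul(8, -3), 22), 40), Pow(Add(3924, -4766), -1)) = Mul(Add(Mul(-24, 22), 40), Pow(-842, -1)) = Mul(Add(-528, 40), Rational(-1, 842)) = Mul(-488, Rational(-1, 842)) = Rational(244, 421)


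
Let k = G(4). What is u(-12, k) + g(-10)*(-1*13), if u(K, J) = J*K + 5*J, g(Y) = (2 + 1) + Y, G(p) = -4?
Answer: 119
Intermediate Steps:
g(Y) = 3 + Y
k = -4
u(K, J) = 5*J + J*K
u(-12, k) + g(-10)*(-1*13) = -4*(5 - 12) + (3 - 10)*(-1*13) = -4*(-7) - 7*(-13) = 28 + 91 = 119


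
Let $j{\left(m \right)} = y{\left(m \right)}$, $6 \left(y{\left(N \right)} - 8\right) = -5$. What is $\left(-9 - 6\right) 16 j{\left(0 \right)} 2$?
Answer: $-3440$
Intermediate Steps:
$y{\left(N \right)} = \frac{43}{6}$ ($y{\left(N \right)} = 8 + \frac{1}{6} \left(-5\right) = 8 - \frac{5}{6} = \frac{43}{6}$)
$j{\left(m \right)} = \frac{43}{6}$
$\left(-9 - 6\right) 16 j{\left(0 \right)} 2 = \left(-9 - 6\right) 16 \cdot \frac{43}{6} \cdot 2 = \left(-9 - 6\right) \frac{344}{3} \cdot 2 = \left(-15\right) \frac{688}{3} = -3440$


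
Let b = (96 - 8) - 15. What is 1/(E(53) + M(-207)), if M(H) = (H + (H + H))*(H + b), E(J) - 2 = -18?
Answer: 1/83198 ≈ 1.2020e-5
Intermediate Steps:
E(J) = -16 (E(J) = 2 - 18 = -16)
b = 73 (b = 88 - 15 = 73)
M(H) = 3*H*(73 + H) (M(H) = (H + (H + H))*(H + 73) = (H + 2*H)*(73 + H) = (3*H)*(73 + H) = 3*H*(73 + H))
1/(E(53) + M(-207)) = 1/(-16 + 3*(-207)*(73 - 207)) = 1/(-16 + 3*(-207)*(-134)) = 1/(-16 + 83214) = 1/83198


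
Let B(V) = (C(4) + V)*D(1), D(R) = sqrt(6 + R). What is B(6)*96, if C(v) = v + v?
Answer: 1344*sqrt(7) ≈ 3555.9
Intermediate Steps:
C(v) = 2*v
B(V) = sqrt(7)*(8 + V) (B(V) = (2*4 + V)*sqrt(6 + 1) = (8 + V)*sqrt(7) = sqrt(7)*(8 + V))
B(6)*96 = (sqrt(7)*(8 + 6))*96 = (sqrt(7)*14)*96 = (14*sqrt(7))*96 = 1344*sqrt(7)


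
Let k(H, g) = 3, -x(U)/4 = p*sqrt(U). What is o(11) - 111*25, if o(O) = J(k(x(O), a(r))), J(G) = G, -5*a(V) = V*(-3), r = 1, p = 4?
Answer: -2772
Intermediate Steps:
a(V) = 3*V/5 (a(V) = -V*(-3)/5 = -(-3)*V/5 = 3*V/5)
x(U) = -16*sqrt(U)
o(O) = 3
o(11) - 111*25 = 3 - 111*25 = 3 - 2775 = -2772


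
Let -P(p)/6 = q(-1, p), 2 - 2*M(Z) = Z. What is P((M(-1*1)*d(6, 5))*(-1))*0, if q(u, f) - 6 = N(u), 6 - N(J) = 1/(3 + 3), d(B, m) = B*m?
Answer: 0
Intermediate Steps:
N(J) = 35/6 (N(J) = 6 - 1/(3 + 3) = 6 - 1/6 = 6 - 1*⅙ = 6 - ⅙ = 35/6)
M(Z) = 1 - Z/2
q(u, f) = 71/6 (q(u, f) = 6 + 35/6 = 71/6)
P(p) = -71 (P(p) = -6*71/6 = -71)
P((M(-1*1)*d(6, 5))*(-1))*0 = -71*0 = 0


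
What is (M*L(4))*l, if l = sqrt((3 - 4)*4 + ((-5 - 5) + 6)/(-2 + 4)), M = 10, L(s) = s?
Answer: 40*I*sqrt(6) ≈ 97.98*I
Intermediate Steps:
l = I*sqrt(6) (l = sqrt(-1*4 + (-10 + 6)/2) = sqrt(-4 - 4*1/2) = sqrt(-4 - 2) = sqrt(-6) = I*sqrt(6) ≈ 2.4495*I)
(M*L(4))*l = (10*4)*(I*sqrt(6)) = 40*(I*sqrt(6)) = 40*I*sqrt(6)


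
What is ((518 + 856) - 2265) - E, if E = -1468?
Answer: 577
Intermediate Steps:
((518 + 856) - 2265) - E = ((518 + 856) - 2265) - 1*(-1468) = (1374 - 2265) + 1468 = -891 + 1468 = 577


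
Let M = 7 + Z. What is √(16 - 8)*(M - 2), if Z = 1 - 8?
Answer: -4*√2 ≈ -5.6569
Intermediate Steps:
Z = -7
M = 0 (M = 7 - 7 = 0)
√(16 - 8)*(M - 2) = √(16 - 8)*(0 - 2) = √8*(-2) = (2*√2)*(-2) = -4*√2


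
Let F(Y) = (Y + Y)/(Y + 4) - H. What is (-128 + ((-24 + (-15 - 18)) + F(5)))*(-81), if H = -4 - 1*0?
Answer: 14571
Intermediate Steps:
H = -4 (H = -4 + 0 = -4)
F(Y) = 4 + 2*Y/(4 + Y) (F(Y) = (Y + Y)/(Y + 4) - 1*(-4) = (2*Y)/(4 + Y) + 4 = 2*Y/(4 + Y) + 4 = 4 + 2*Y/(4 + Y))
(-128 + ((-24 + (-15 - 18)) + F(5)))*(-81) = (-128 + ((-24 + (-15 - 18)) + 2*(8 + 3*5)/(4 + 5)))*(-81) = (-128 + ((-24 - 33) + 2*(8 + 15)/9))*(-81) = (-128 + (-57 + 2*(⅑)*23))*(-81) = (-128 + (-57 + 46/9))*(-81) = (-128 - 467/9)*(-81) = -1619/9*(-81) = 14571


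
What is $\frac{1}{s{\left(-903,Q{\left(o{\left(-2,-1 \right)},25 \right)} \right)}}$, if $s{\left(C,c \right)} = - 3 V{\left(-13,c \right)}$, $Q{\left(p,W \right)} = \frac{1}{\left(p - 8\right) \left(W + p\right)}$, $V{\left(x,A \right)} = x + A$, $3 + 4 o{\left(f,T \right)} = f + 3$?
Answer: $\frac{833}{32499} \approx 0.025632$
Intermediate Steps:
$o{\left(f,T \right)} = \frac{f}{4}$ ($o{\left(f,T \right)} = - \frac{3}{4} + \frac{f + 3}{4} = - \frac{3}{4} + \frac{3 + f}{4} = - \frac{3}{4} + \left(\frac{3}{4} + \frac{f}{4}\right) = \frac{f}{4}$)
$V{\left(x,A \right)} = A + x$
$Q{\left(p,W \right)} = \frac{1}{\left(-8 + p\right) \left(W + p\right)}$
$s{\left(C,c \right)} = 39 - 3 c$ ($s{\left(C,c \right)} = - 3 \left(c - 13\right) = - 3 \left(-13 + c\right) = 39 - 3 c$)
$\frac{1}{s{\left(-903,Q{\left(o{\left(-2,-1 \right)},25 \right)} \right)}} = \frac{1}{39 - \frac{3}{\left(\frac{1}{4} \left(-2\right)\right)^{2} - 200 - 8 \cdot \frac{1}{4} \left(-2\right) + 25 \cdot \frac{1}{4} \left(-2\right)}} = \frac{1}{39 - \frac{3}{\left(- \frac{1}{2}\right)^{2} - 200 - -4 + 25 \left(- \frac{1}{2}\right)}} = \frac{1}{39 - \frac{3}{\frac{1}{4} - 200 + 4 - \frac{25}{2}}} = \frac{1}{39 - \frac{3}{- \frac{833}{4}}} = \frac{1}{39 - - \frac{12}{833}} = \frac{1}{39 + \frac{12}{833}} = \frac{1}{\frac{32499}{833}} = \frac{833}{32499}$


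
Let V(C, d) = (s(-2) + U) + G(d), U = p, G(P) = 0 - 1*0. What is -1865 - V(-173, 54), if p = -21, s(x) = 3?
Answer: -1847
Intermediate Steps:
G(P) = 0 (G(P) = 0 + 0 = 0)
U = -21
V(C, d) = -18 (V(C, d) = (3 - 21) + 0 = -18 + 0 = -18)
-1865 - V(-173, 54) = -1865 - 1*(-18) = -1865 + 18 = -1847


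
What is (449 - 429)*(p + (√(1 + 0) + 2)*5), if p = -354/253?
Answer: 68820/253 ≈ 272.02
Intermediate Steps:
p = -354/253 (p = -354*1/253 = -354/253 ≈ -1.3992)
(449 - 429)*(p + (√(1 + 0) + 2)*5) = (449 - 429)*(-354/253 + (√(1 + 0) + 2)*5) = 20*(-354/253 + (√1 + 2)*5) = 20*(-354/253 + (1 + 2)*5) = 20*(-354/253 + 3*5) = 20*(-354/253 + 15) = 20*(3441/253) = 68820/253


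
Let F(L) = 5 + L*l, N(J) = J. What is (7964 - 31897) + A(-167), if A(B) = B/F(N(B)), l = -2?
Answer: -8113454/339 ≈ -23934.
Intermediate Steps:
F(L) = 5 - 2*L (F(L) = 5 + L*(-2) = 5 - 2*L)
A(B) = B/(5 - 2*B)
(7964 - 31897) + A(-167) = (7964 - 31897) - 167/(5 - 2*(-167)) = -23933 - 167/(5 + 334) = -23933 - 167/339 = -8113454/339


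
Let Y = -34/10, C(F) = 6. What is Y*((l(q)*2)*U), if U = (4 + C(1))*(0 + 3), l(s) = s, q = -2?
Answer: 408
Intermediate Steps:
U = 30 (U = (4 + 6)*(0 + 3) = 10*3 = 30)
Y = -17/5 (Y = -34*1/10 = -17/5 ≈ -3.4000)
Y*((l(q)*2)*U) = -17*(-2*2)*30/5 = -(-68)*30/5 = -17/5*(-120) = 408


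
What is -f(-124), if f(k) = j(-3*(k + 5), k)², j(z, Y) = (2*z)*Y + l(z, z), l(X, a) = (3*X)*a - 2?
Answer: -86323728481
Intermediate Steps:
l(X, a) = -2 + 3*X*a (l(X, a) = 3*X*a - 2 = -2 + 3*X*a)
j(z, Y) = -2 + 3*z² + 2*Y*z (j(z, Y) = (2*z)*Y + (-2 + 3*z*z) = 2*Y*z + (-2 + 3*z²) = -2 + 3*z² + 2*Y*z)
f(k) = (-2 + 3*(-15 - 3*k)² + 2*k*(-15 - 3*k))² (f(k) = (-2 + 3*(-3*(k + 5))² + 2*k*(-3*(k + 5)))² = (-2 + 3*(-3*(5 + k))² + 2*k*(-3*(5 + k)))² = (-2 + 3*(-15 - 3*k)² + 2*k*(-15 - 3*k))²)
-f(-124) = -(2 - 27*(5 - 124)² + 6*(-124)*(5 - 124))² = -(2 - 27*(-119)² + 6*(-124)*(-119))² = -(2 - 27*14161 + 88536)² = -(2 - 382347 + 88536)² = -1*(-293809)² = -1*86323728481 = -86323728481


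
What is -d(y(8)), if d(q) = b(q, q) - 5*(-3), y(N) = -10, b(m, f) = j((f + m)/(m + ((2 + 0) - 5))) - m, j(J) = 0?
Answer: -25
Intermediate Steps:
b(m, f) = -m (b(m, f) = 0 - m = -m)
d(q) = 15 - q (d(q) = -q - 5*(-3) = -q + 15 = 15 - q)
-d(y(8)) = -(15 - 1*(-10)) = -(15 + 10) = -1*25 = -25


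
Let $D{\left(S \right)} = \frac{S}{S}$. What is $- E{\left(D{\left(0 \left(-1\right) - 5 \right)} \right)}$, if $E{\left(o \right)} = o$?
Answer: $-1$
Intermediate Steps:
$D{\left(S \right)} = 1$
$- E{\left(D{\left(0 \left(-1\right) - 5 \right)} \right)} = \left(-1\right) 1 = -1$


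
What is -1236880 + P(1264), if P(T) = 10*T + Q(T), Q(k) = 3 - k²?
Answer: -2821933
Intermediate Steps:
P(T) = 3 - T² + 10*T (P(T) = 10*T + (3 - T²) = 3 - T² + 10*T)
-1236880 + P(1264) = -1236880 + (3 - 1*1264² + 10*1264) = -1236880 + (3 - 1*1597696 + 12640) = -1236880 + (3 - 1597696 + 12640) = -1236880 - 1585053 = -2821933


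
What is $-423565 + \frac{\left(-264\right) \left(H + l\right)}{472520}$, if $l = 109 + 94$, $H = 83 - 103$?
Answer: $- \frac{25017872764}{59065} \approx -4.2357 \cdot 10^{5}$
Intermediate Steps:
$H = -20$ ($H = 83 - 103 = -20$)
$l = 203$
$-423565 + \frac{\left(-264\right) \left(H + l\right)}{472520} = -423565 + \frac{\left(-264\right) \left(-20 + 203\right)}{472520} = -423565 + \left(-264\right) 183 \cdot \frac{1}{472520} = -423565 - \frac{6039}{59065} = - \frac{25017872764}{59065}$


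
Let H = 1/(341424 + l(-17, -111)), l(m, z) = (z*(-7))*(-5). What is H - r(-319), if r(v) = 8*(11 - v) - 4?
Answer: -889752803/337539 ≈ -2636.0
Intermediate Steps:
l(m, z) = 35*z (l(m, z) = -7*z*(-5) = 35*z)
r(v) = 84 - 8*v (r(v) = (88 - 8*v) - 4 = 84 - 8*v)
H = 1/337539 (H = 1/(341424 + 35*(-111)) = 1/(341424 - 3885) = 1/337539 ≈ 2.9626e-6)
H - r(-319) = 1/337539 - (84 - 8*(-319)) = 1/337539 - (84 + 2552) = 1/337539 - 1*2636 = 1/337539 - 2636 = -889752803/337539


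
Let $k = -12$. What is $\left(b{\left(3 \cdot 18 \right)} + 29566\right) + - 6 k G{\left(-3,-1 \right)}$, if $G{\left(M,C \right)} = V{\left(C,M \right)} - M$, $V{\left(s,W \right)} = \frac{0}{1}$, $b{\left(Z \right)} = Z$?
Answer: $29836$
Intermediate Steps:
$V{\left(s,W \right)} = 0$ ($V{\left(s,W \right)} = 0 \cdot 1 = 0$)
$G{\left(M,C \right)} = - M$ ($G{\left(M,C \right)} = 0 - M = - M$)
$\left(b{\left(3 \cdot 18 \right)} + 29566\right) + - 6 k G{\left(-3,-1 \right)} = \left(3 \cdot 18 + 29566\right) + \left(-6\right) \left(-12\right) \left(\left(-1\right) \left(-3\right)\right) = \left(54 + 29566\right) + 72 \cdot 3 = 29620 + 216 = 29836$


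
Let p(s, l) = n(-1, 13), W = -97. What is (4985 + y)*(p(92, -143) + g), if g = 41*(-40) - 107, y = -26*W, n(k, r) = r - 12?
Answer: -13107222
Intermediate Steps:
n(k, r) = -12 + r
p(s, l) = 1 (p(s, l) = -12 + 13 = 1)
y = 2522 (y = -26*(-97) = 2522)
g = -1747 (g = -1640 - 107 = -1747)
(4985 + y)*(p(92, -143) + g) = (4985 + 2522)*(1 - 1747) = 7507*(-1746) = -13107222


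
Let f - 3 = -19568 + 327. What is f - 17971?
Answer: -37209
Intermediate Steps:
f = -19238 (f = 3 + (-19568 + 327) = 3 - 19241 = -19238)
f - 17971 = -19238 - 17971 = -37209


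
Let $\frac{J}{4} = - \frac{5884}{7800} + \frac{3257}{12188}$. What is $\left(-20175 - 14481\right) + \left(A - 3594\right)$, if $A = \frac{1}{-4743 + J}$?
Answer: $- \frac{539187749501325}{14096411674} \approx -38250.0$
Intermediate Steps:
$J = - \frac{5788699}{2970825}$ ($J = 4 \left(- \frac{5884}{7800} + \frac{3257}{12188}\right) = 4 \left(\left(-5884\right) \frac{1}{7800} + 3257 \cdot \frac{1}{12188}\right) = 4 \left(- \frac{1471}{1950} + \frac{3257}{12188}\right) = 4 \left(- \frac{5788699}{11883300}\right) = - \frac{5788699}{2970825} \approx -1.9485$)
$A = - \frac{2970825}{14096411674}$ ($A = \frac{1}{-4743 - \frac{5788699}{2970825}} = \frac{1}{- \frac{14096411674}{2970825}} = - \frac{2970825}{14096411674} \approx -0.00021075$)
$\left(-20175 - 14481\right) + \left(A - 3594\right) = \left(-20175 - 14481\right) - \frac{50662506527181}{14096411674} = -34656 - \frac{50662506527181}{14096411674} = - \frac{539187749501325}{14096411674}$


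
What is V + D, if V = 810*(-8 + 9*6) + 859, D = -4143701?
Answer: -4105582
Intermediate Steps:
V = 38119 (V = 810*(-8 + 54) + 859 = 810*46 + 859 = 37260 + 859 = 38119)
V + D = 38119 - 4143701 = -4105582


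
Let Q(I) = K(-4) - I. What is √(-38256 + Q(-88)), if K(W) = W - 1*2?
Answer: I*√38174 ≈ 195.38*I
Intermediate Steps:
K(W) = -2 + W (K(W) = W - 2 = -2 + W)
Q(I) = -6 - I (Q(I) = (-2 - 4) - I = -6 - I)
√(-38256 + Q(-88)) = √(-38256 + (-6 - 1*(-88))) = √(-38256 + (-6 + 88)) = √(-38256 + 82) = √(-38174) = I*√38174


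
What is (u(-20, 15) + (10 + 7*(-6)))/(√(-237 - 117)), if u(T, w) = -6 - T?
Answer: 3*I*√354/59 ≈ 0.95669*I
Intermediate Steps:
(u(-20, 15) + (10 + 7*(-6)))/(√(-237 - 117)) = ((-6 - 1*(-20)) + (10 + 7*(-6)))/(√(-237 - 117)) = ((-6 + 20) + (10 - 42))/(√(-354)) = (14 - 32)/((I*√354)) = -I*√354/354*(-18) = 3*I*√354/59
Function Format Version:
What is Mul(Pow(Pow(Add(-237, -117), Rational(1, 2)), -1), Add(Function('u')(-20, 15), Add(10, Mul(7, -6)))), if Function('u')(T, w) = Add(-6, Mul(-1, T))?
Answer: Mul(Rational(3, 59), I, Pow(354, Rational(1, 2))) ≈ Mul(0.95669, I)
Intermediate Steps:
Mul(Pow(Pow(Add(-237, -117), Rational(1, 2)), -1), Add(Function('u')(-20, 15), Add(10, Mul(7, -6)))) = Mul(Pow(Pow(Add(-237, -117), Rational(1, 2)), -1), Add(Add(-6, Mul(-1, -20)), Add(10, Mul(7, -6)))) = Mul(Pow(Pow(-354, Rational(1, 2)), -1), Add(Add(-6, 20), Add(10, -42))) = Mul(Pow(Mul(I, Pow(354, Rational(1, 2))), -1), Add(14, -32)) = Mul(Mul(Rational(-1, 354), I, Pow(354, Rational(1, 2))), -18) = Mul(Rational(3, 59), I, Pow(354, Rational(1, 2)))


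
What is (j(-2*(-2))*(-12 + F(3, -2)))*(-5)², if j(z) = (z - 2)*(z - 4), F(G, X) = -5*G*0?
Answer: 0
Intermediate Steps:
F(G, X) = 0
j(z) = (-4 + z)*(-2 + z) (j(z) = (-2 + z)*(-4 + z) = (-4 + z)*(-2 + z))
(j(-2*(-2))*(-12 + F(3, -2)))*(-5)² = ((8 + (-2*(-2))² - (-12)*(-2))*(-12 + 0))*(-5)² = ((8 + 4² - 6*4)*(-12))*25 = ((8 + 16 - 24)*(-12))*25 = (0*(-12))*25 = 0*25 = 0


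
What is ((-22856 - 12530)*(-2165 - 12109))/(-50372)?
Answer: -126274941/12593 ≈ -10027.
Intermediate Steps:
((-22856 - 12530)*(-2165 - 12109))/(-50372) = -35386*(-14274)*(-1/50372) = 505099764*(-1/50372) = -126274941/12593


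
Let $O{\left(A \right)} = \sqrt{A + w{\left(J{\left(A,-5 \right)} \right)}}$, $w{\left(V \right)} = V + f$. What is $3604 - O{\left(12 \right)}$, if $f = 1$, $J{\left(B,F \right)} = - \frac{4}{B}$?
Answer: $3604 - \frac{\sqrt{114}}{3} \approx 3600.4$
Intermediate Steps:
$w{\left(V \right)} = 1 + V$ ($w{\left(V \right)} = V + 1 = 1 + V$)
$O{\left(A \right)} = \sqrt{1 + A - \frac{4}{A}}$ ($O{\left(A \right)} = \sqrt{A + \left(1 - \frac{4}{A}\right)} = \sqrt{1 + A - \frac{4}{A}}$)
$3604 - O{\left(12 \right)} = 3604 - \sqrt{1 + 12 - \frac{4}{12}} = 3604 - \sqrt{1 + 12 - \frac{1}{3}} = 3604 - \sqrt{\frac{38}{3}} = 3604 - \frac{\sqrt{114}}{3}$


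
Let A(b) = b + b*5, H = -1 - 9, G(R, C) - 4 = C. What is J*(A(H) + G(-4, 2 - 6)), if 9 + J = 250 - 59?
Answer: -10920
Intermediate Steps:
G(R, C) = 4 + C
H = -10
A(b) = 6*b (A(b) = b + 5*b = 6*b)
J = 182 (J = -9 + (250 - 59) = -9 + 191 = 182)
J*(A(H) + G(-4, 2 - 6)) = 182*(6*(-10) + (4 + (2 - 6))) = 182*(-60 + (4 - 4)) = 182*(-60 + 0) = 182*(-60) = -10920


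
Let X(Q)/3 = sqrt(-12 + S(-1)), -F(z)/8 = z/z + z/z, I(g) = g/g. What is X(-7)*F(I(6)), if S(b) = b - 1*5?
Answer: -144*I*sqrt(2) ≈ -203.65*I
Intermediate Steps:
S(b) = -5 + b (S(b) = b - 5 = -5 + b)
I(g) = 1
F(z) = -16 (F(z) = -8*(z/z + z/z) = -8*(1 + 1) = -8*2 = -16)
X(Q) = 9*I*sqrt(2) (X(Q) = 3*sqrt(-12 + (-5 - 1)) = 3*sqrt(-12 - 6) = 3*sqrt(-18) = 3*(3*I*sqrt(2)) = 9*I*sqrt(2))
X(-7)*F(I(6)) = (9*I*sqrt(2))*(-16) = -144*I*sqrt(2)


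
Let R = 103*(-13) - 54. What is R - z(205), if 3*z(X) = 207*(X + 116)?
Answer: -23542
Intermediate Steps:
z(X) = 8004 + 69*X (z(X) = (207*(X + 116))/3 = (207*(116 + X))/3 = (24012 + 207*X)/3 = 8004 + 69*X)
R = -1393 (R = -1339 - 54 = -1393)
R - z(205) = -1393 - (8004 + 69*205) = -1393 - (8004 + 14145) = -1393 - 1*22149 = -1393 - 22149 = -23542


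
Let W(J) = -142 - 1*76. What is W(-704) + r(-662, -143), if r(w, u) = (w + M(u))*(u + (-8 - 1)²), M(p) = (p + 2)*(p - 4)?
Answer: -1244248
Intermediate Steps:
M(p) = (-4 + p)*(2 + p) (M(p) = (2 + p)*(-4 + p) = (-4 + p)*(2 + p))
W(J) = -218 (W(J) = -142 - 76 = -218)
r(w, u) = (81 + u)*(-8 + w + u² - 2*u) (r(w, u) = (w + (-8 + u² - 2*u))*(u + (-8 - 1)²) = (-8 + w + u² - 2*u)*(u + (-9)²) = (-8 + w + u² - 2*u)*(u + 81) = (-8 + w + u² - 2*u)*(81 + u) = (81 + u)*(-8 + w + u² - 2*u))
W(-704) + r(-662, -143) = -218 + (-648 + (-143)³ - 170*(-143) + 79*(-143)² + 81*(-662) - 143*(-662)) = -218 + (-648 - 2924207 + 24310 + 79*20449 - 53622 + 94666) = -218 + (-648 - 2924207 + 24310 + 1615471 - 53622 + 94666) = -218 - 1244030 = -1244248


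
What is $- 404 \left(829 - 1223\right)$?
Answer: $159176$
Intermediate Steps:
$- 404 \left(829 - 1223\right) = \left(-404\right) \left(-394\right) = 159176$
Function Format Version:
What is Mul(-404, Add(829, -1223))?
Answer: 159176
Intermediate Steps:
Mul(-404, Add(829, -1223)) = Mul(-404, -394) = 159176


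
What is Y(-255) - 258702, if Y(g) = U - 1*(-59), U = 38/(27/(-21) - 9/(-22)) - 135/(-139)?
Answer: -4854231098/18765 ≈ -2.5869e+5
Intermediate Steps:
U = -795203/18765 (U = 38/(27*(-1/21) - 9*(-1/22)) - 135*(-1/139) = 38/(-9/7 + 9/22) + 135/139 = 38/(-135/154) + 135/139 = 38*(-154/135) + 135/139 = -5852/135 + 135/139 = -795203/18765 ≈ -42.377)
Y(g) = 311932/18765 (Y(g) = -795203/18765 - 1*(-59) = -795203/18765 + 59 = 311932/18765)
Y(-255) - 258702 = 311932/18765 - 258702 = -4854231098/18765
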